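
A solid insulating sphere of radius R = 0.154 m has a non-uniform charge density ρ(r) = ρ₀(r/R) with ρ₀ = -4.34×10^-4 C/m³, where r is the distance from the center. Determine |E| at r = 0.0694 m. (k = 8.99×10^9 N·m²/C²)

E ≈ 3.83e5 N/C

By spherical symmetry E is radial; choose a Gaussian sphere of radius r = 0.0694 m (r < R).
Integrate the density: Q_enc = 4π ∫₀^r ρ₀(r'/R)^1 r'² dr' = 4πρ₀ r^4/(4·R) = -2.054×10^-7 C.
By Gauss's law, ∮E·dA = E·4πr² = Q_enc/ε₀.
E = k|Q_enc|/r² = (8.99×10^9)(2.054×10^-7)/(0.0694)² = 3.83×10^5 N/C.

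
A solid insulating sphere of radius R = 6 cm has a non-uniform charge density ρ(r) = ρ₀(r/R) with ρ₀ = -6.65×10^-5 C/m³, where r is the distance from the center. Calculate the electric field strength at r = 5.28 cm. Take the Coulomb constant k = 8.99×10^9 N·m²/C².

Symmetry ⇒ E = E(r) r̂. Gaussian sphere of radius r = 5.28 cm (r < R).
Q_enc = ∫₀^r ρ(r')·4πr'² dr' = (4πρ₀/R) ∫₀^r r'^3 dr' = 4πρ₀ r^4/(4·R) = -2.706e-8 C.
By Gauss's law, ∮E·dA = E·4πr² = Q_enc/ε₀.
E = k|Q_enc|/r² = (8.99×10^9)(2.706×10^-8)/(0.0528)² = 8.73×10^4 N/C.

|E| = 8.73e4 N/C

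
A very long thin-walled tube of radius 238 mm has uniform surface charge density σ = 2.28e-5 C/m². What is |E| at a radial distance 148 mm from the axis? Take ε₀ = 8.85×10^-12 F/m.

Coaxial Gaussian cylinder, radius r = 148 mm, length L (r < 238 mm, inside the shell).
No charge is enclosed, so Gauss's law gives E·2πrL = 0 ⇒ E = 0.

E = 0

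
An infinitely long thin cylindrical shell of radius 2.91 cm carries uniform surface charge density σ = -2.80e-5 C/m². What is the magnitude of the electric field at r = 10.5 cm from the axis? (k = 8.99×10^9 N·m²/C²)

E ≈ 8.77×10^5 N/C

Choose a coaxial cylinder of radius r = 10.5 cm (arbitrary length L) as the Gaussian surface (r > 2.91 cm).
The whole shell is enclosed: λ_enc = σ·2πR = (-2.80×10^-5)·2π·(0.0291) = -5.12e-6 C/m.
Gauss's law: E·2πrL = λ_enc L/ε₀.
E = 2k|λ_enc|/r = 2(8.99×10^9)(5.12e-6)/(0.105) = 8.77×10^5 N/C.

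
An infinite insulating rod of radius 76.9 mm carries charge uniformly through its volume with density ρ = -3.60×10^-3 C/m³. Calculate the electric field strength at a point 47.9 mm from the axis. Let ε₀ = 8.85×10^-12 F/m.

By cylindrical symmetry E is radial; use a coaxial Gaussian cylinder of radius 47.9 mm and length L (r < R).
Enclosed charge per unit length: λ_enc = ρ·πr² = (-3.60×10^-3)π(0.0479)² = -2.595×10^-5 C/m.
Applying ∮E·dA = Q_enc/ε₀ with the end caps contributing no flux:
E = |λ_enc|/(2πε₀r) = (2.595×10^-5)/(2π·8.85×10^-12·0.0479) = 9.74×10^6 N/C.

9.74e6 N/C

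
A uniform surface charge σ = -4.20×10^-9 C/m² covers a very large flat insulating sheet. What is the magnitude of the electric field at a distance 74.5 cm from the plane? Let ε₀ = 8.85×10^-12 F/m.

Choose a cylindrical pillbox piercing the sheet, end faces (area A) parallel to it.
Flux Φ = 2EA and Q_enc = σA, so 2EA = σA/ε₀ ⇒ E = |σ|/(2ε₀), independent of distance.
E = |σ|/(2ε₀) = (4.20e-9)/(2·8.85×10^-12) = 237 N/C.

237 N/C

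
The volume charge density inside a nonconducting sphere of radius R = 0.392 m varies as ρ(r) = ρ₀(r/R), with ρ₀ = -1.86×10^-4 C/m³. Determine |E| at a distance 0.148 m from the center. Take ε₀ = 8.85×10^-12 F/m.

|E| = 2.94×10^5 N/C

Use a concentric Gaussian sphere at r = 0.148 m (r < R).
Integrate the density: Q_enc = 4π ∫₀^r ρ₀(r'/R)^1 r'² dr' = 4πρ₀ r^4/(4·R) = -7.152e-7 C.
By Gauss's law, ∮E·dA = E·4πr² = Q_enc/ε₀.
E = |Q_enc|/(4πε₀r²) = (7.152×10^-7)/(4π·8.85×10^-12·(0.148)²) = 2.94×10^5 N/C.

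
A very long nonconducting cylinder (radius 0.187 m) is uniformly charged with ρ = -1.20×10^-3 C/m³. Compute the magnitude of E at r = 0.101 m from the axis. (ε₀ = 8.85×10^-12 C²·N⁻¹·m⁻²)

By cylindrical symmetry E is radial; use a coaxial Gaussian cylinder of radius 0.101 m and length L (r < R).
Enclosed charge per unit length: λ_enc = ρ·πr² = (-1.20×10^-3)π(0.101)² = -3.846×10^-5 C/m.
Gauss's law: E·2πrL = λ_enc L/ε₀.
E = |λ_enc|/(2πε₀r) = (3.846e-5)/(2π·8.85×10^-12·0.101) = 6.85×10^6 N/C.

E ≈ 6.85×10^6 V/m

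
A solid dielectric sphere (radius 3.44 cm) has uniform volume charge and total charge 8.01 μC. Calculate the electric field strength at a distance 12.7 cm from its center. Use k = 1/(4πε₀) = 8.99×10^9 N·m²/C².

Use a concentric Gaussian sphere at r = 12.7 cm (r > R, so the entire charge is enclosed).
Q_enc = 8.01 μC = 8.01e-6 C.
Gauss's law: E·4πr² = Q_enc/ε₀.
E = k|Q_enc|/r² = (8.99×10^9)(8.01×10^-6)/(0.127)² = 4.46×10^6 N/C.

|E| ≈ 4.46×10^6 N/C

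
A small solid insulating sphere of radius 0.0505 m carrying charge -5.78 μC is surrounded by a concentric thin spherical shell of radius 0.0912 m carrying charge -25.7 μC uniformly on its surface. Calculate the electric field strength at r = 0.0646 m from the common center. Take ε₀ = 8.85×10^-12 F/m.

Take a concentric spherical Gaussian surface of radius r = 0.0646 m (between the bodies, 0.0505 m < r < 0.0912 m).
Only the inner charge is enclosed; the outer shell contributes nothing inside itself. Q_enc = -5.78 μC = -5.78×10^-6 C.
Applying ∮E·dA = Q_enc/ε₀ with Φ = E(4πr²):
E = |Q_enc|/(4πε₀r²) = (5.78×10^-6)/(4π·8.85×10^-12·(0.0646)²) = 1.25×10^7 N/C.

E = 1.25×10^7 N/C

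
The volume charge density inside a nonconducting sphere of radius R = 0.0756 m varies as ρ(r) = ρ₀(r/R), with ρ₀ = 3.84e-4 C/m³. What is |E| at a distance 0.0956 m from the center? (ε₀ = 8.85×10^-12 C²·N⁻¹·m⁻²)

E ≈ 5.13e5 N/C

Take a concentric spherical Gaussian surface of radius r = 0.0956 m (r > R, all charge enclosed).
Q_enc = 4π ∫₀^R ρ₀(r'/R)^1 r'² dr' = 4πρ₀R³/4 = 5.213×10^-7 C.
By Gauss's law, ∮E·dA = E·4πr² = Q_enc/ε₀.
E = |Q_enc|/(4πε₀r²) = (5.213e-7)/(4π·8.85×10^-12·(0.0956)²) = 5.13×10^5 N/C.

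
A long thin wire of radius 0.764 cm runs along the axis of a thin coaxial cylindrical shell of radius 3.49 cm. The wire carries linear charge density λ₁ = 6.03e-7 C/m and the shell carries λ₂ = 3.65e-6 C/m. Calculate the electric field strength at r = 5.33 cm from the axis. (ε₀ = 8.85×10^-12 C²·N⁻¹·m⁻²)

Coaxial Gaussian cylinder, radius r = 5.33 cm, length L (r > 3.49 cm, enclosing both).
λ_enc = λ₁ + λ₂ = (6.03e-7) + (3.65×10^-6) = 4.253e-6 C/m.
Applying ∮E·dA = Q_enc/ε₀ with the end caps contributing no flux:
E = |λ_enc|/(2πε₀r) = (4.253×10^-6)/(2π·8.85×10^-12·0.0533) = 1.43e6 N/C.

|E| ≈ 1.43×10^6 N/C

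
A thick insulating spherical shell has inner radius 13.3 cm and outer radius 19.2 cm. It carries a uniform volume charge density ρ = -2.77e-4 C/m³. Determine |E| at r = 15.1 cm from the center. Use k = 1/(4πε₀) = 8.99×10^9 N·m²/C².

|E| = 4.99e5 V/m

Use a concentric Gaussian sphere at r = 15.1 cm (within the shell material, 13.3 cm < r < 19.2 cm).
Enclosed charge is the volume from a to r: Q_enc = (4π/3)ρ(r³ − a³) = -1.265×10^-6 C.
Applying ∮E·dA = Q_enc/ε₀ with Φ = E(4πr²):
E = k|Q_enc|/r² = (8.99×10^9)(1.265e-6)/(0.151)² = 4.99×10^5 N/C.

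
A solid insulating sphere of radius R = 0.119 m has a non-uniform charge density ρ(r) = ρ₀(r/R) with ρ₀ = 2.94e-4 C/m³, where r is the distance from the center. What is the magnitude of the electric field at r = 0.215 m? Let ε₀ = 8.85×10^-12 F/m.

3.03×10^5 V/m

Symmetry ⇒ E = E(r) r̂. Gaussian sphere of radius r = 0.215 m (r > R, all charge enclosed).
Q_enc = 4π ∫₀^R ρ₀(r'/R)^1 r'² dr' = 4πρ₀R³/4 = 1.556×10^-6 C.
Gauss's law: E·4πr² = Q_enc/ε₀.
E = |Q_enc|/(4πε₀r²) = (1.556e-6)/(4π·8.85×10^-12·(0.215)²) = 3.03×10^5 N/C.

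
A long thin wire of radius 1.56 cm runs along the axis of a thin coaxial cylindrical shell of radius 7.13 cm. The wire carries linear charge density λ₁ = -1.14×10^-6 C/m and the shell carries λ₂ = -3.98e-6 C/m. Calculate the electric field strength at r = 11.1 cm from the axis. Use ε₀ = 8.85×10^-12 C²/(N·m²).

Coaxial Gaussian cylinder, radius r = 11.1 cm, length L (r > 7.13 cm, enclosing both).
λ_enc = λ₁ + λ₂ = (-1.14e-6) + (-3.98×10^-6) = -5.12×10^-6 C/m.
Applying ∮E·dA = Q_enc/ε₀ with the end caps contributing no flux:
E = |λ_enc|/(2πε₀r) = (5.12e-6)/(2π·8.85×10^-12·0.111) = 8.30×10^5 N/C.

E ≈ 8.30×10^5 V/m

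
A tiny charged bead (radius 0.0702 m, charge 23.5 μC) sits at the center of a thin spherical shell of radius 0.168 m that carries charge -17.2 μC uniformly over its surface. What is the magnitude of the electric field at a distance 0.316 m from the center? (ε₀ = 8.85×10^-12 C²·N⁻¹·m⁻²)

Symmetry ⇒ E = E(r) r̂. Gaussian sphere of radius r = 0.316 m (r > 0.168 m, enclosing both).
Q_enc = (23.5 μC) + (-17.2 μC) = 6.30e-6 C.
Applying ∮E·dA = Q_enc/ε₀ with Φ = E(4πr²):
E = |Q_enc|/(4πε₀r²) = (6.30×10^-6)/(4π·8.85×10^-12·(0.316)²) = 5.67×10^5 N/C.

|E| = 5.67e5 N/C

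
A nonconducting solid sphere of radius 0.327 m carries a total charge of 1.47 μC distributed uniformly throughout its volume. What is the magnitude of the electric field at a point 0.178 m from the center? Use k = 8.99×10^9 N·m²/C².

E = 6.73×10^4 V/m

By spherical symmetry E is radial; choose a Gaussian sphere of radius r = 0.178 m (r < R).
Only the charge within r is enclosed: Q_enc = Q·(r/R)³ = (1.47 μC)·(0.178 m/0.327 m)³ = 2.371×10^-7 C.
Since E is radial and uniform over the Gaussian sphere, Φ = E·4πr² = Q_enc/ε₀.
E = k|Q_enc|/r² = (8.99×10^9)(2.371×10^-7)/(0.178)² = 6.73×10^4 N/C.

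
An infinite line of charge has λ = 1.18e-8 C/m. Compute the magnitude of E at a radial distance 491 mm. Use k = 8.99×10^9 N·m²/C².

By cylindrical symmetry E is radial; use a coaxial Gaussian cylinder of radius 491 mm and length L.
Q_enc = λL, so λ_enc = 1.18e-8 C/m.
Applying ∮E·dA = Q_enc/ε₀ with the end caps contributing no flux:
E = 2k|λ_enc|/r = 2(8.99×10^9)(1.18×10^-8)/(0.491) = 432 N/C.

|E| = 432 V/m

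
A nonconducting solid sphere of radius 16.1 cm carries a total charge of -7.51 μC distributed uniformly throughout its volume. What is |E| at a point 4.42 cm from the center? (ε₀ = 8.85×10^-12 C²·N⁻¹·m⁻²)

E ≈ 7.15×10^5 V/m

Take a concentric spherical Gaussian surface of radius r = 4.42 cm (r < R).
For a uniform sphere the enclosed fraction is (r/R)³, so Q_enc = (-7.51 μC)(0.0442/0.161)³ = -1.554×10^-7 C.
By Gauss's law, ∮E·dA = E·4πr² = Q_enc/ε₀.
E = |Q_enc|/(4πε₀r²) = (1.554e-7)/(4π·8.85×10^-12·(0.0442)²) = 7.15×10^5 N/C.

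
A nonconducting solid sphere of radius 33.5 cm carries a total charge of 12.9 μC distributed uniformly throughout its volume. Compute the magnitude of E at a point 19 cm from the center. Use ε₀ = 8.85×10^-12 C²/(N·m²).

E = 5.86×10^5 V/m

Symmetry ⇒ E = E(r) r̂. Gaussian sphere of radius r = 19 cm (r < R).
For a uniform sphere the enclosed fraction is (r/R)³, so Q_enc = (12.9 μC)(0.19/0.335)³ = 2.354×10^-6 C.
Applying ∮E·dA = Q_enc/ε₀ with Φ = E(4πr²):
E = |Q_enc|/(4πε₀r²) = (2.354e-6)/(4π·8.85×10^-12·(0.19)²) = 5.86×10^5 N/C.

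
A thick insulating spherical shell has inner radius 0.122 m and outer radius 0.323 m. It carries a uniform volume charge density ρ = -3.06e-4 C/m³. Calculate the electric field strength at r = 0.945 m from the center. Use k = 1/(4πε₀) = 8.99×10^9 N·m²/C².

E ≈ 4.11e5 N/C

Take a concentric spherical Gaussian surface of radius r = 0.945 m (r > 0.323 m, enclosing the whole shell).
Q_enc = ρ·(4π/3)(b³ − a³) = (-3.06×10^-4)·(4π/3)·((0.323)³ − (0.122)³) = -4.087×10^-5 C.
Since E is radial and uniform over the Gaussian sphere, Φ = E·4πr² = Q_enc/ε₀.
E = k|Q_enc|/r² = (8.99×10^9)(4.087×10^-5)/(0.945)² = 4.11e5 N/C.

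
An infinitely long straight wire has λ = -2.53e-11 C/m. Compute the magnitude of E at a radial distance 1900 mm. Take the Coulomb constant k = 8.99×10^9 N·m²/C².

Coaxial Gaussian cylinder, radius r = 1900 mm, length L.
Q_enc = λL, so λ_enc = -2.53×10^-11 C/m.
Since E is radial and uniform over the curved surface, Φ = E·2πrL = Q_enc/ε₀ = λ_enc L/ε₀.
E = 2k|λ_enc|/r = 2(8.99×10^9)(2.53×10^-11)/(1.9) = 0.239 N/C.

|E| = 0.239 N/C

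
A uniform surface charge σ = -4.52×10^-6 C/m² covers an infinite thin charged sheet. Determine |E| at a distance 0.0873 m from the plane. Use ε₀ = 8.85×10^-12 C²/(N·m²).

Choose a cylindrical pillbox piercing the sheet, end faces (area A) parallel to it.
Only the two end caps contribute flux: Φ = 2EA. With Q_enc = σA, Gauss's law gives E = |σ|/(2ε₀).
E = |σ|/(2ε₀) = (4.52e-6)/(2·8.85×10^-12) = 2.55e5 N/C.

|E| = 2.55×10^5 V/m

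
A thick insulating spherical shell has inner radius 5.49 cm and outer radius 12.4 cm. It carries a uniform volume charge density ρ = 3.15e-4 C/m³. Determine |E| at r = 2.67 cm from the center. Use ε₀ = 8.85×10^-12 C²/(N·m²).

By spherical symmetry E is radial; choose a Gaussian sphere of radius r = 2.67 cm (r < 5.49 cm, inside the empty cavity).
Q_enc = 0 (all charge lies at larger r); Gauss's law gives E = 0.

E = 0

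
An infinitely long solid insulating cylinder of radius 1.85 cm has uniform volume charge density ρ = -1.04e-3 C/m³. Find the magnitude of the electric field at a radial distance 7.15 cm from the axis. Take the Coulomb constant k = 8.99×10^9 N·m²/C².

Coaxial Gaussian cylinder, radius r = 7.15 cm, length L (r > 1.85 cm, full cross-section enclosed).
λ_enc = ρ·πR² = (-1.04e-3)π(0.0185)² = -1.118×10^-6 C/m.
Since E is radial and uniform over the curved surface, Φ = E·2πrL = Q_enc/ε₀ = λ_enc L/ε₀.
E = 2k|λ_enc|/r = 2(8.99×10^9)(1.118e-6)/(0.0715) = 2.81e5 N/C.

E = 2.81×10^5 N/C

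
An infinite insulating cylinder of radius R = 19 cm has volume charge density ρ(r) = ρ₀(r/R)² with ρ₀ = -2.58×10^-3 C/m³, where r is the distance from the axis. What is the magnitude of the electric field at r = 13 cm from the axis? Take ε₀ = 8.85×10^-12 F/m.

By cylindrical symmetry E is radial; use a coaxial Gaussian cylinder of radius 13 cm and length L (r < R).
λ_enc = ∫₀^r ρ(r')·2πr' dr' = (2πρ₀/R²)·r^4/4 = -3.206e-5 C/m.
Since E is radial and uniform over the curved surface, Φ = E·2πrL = Q_enc/ε₀ = λ_enc L/ε₀.
E = |λ_enc|/(2πε₀r) = (3.206×10^-5)/(2π·8.85×10^-12·0.13) = 4.44×10^6 N/C.

|E| ≈ 4.44e6 N/C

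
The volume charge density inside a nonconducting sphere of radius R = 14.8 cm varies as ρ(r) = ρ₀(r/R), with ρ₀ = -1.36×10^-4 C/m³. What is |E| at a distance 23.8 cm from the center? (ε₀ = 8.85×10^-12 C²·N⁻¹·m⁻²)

Symmetry ⇒ E = E(r) r̂. Gaussian sphere of radius r = 23.8 cm (r > R, all charge enclosed).
Q_enc = 4π ∫₀^R ρ₀(r'/R)^1 r'² dr' = 4πρ₀R³/4 = -1.385e-6 C.
Gauss's law: E·4πr² = Q_enc/ε₀.
E = |Q_enc|/(4πε₀r²) = (1.385×10^-6)/(4π·8.85×10^-12·(0.238)²) = 2.20×10^5 N/C.

E ≈ 2.20×10^5 N/C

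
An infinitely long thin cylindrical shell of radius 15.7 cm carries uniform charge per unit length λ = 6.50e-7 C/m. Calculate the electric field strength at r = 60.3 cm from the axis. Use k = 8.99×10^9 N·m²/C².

E ≈ 1.94×10^4 V/m

Coaxial Gaussian cylinder, radius r = 60.3 cm, length L (r > 15.7 cm).
The full line charge is enclosed: λ_enc = 6.50×10^-7 C/m.
Applying ∮E·dA = Q_enc/ε₀ with the end caps contributing no flux:
E = 2k|λ_enc|/r = 2(8.99×10^9)(6.50×10^-7)/(0.603) = 1.94×10^4 N/C.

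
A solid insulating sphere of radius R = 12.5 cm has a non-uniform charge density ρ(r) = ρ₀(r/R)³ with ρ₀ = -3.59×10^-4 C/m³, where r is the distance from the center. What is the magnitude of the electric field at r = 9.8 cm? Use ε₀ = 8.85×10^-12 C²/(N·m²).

Take a concentric spherical Gaussian surface of radius r = 9.8 cm (r < R).
Q_enc = ∫₀^r ρ(r')·4πr'² dr' = (4πρ₀/R³) ∫₀^r r'^5 dr' = 4πρ₀ r^6/(6·R³) = -3.41e-7 C.
Gauss's law: E·4πr² = Q_enc/ε₀.
E = |Q_enc|/(4πε₀r²) = (3.41×10^-7)/(4π·8.85×10^-12·(0.098)²) = 3.19×10^5 N/C.

E = 3.19e5 V/m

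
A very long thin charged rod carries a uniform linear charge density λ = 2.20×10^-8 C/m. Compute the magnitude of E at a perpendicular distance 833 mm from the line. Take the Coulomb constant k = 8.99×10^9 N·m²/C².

Choose a coaxial cylinder of radius r = 833 mm (arbitrary length L) as the Gaussian surface.
Q_enc = λL, so λ_enc = 2.20e-8 C/m.
Since E is radial and uniform over the curved surface, Φ = E·2πrL = Q_enc/ε₀ = λ_enc L/ε₀.
E = 2k|λ_enc|/r = 2(8.99×10^9)(2.20e-8)/(0.833) = 475 N/C.

E ≈ 475 N/C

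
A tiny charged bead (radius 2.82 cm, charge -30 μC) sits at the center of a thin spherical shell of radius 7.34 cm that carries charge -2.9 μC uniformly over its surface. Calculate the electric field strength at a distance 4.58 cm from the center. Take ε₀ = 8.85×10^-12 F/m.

Take a concentric spherical Gaussian surface of radius r = 4.58 cm (between the bodies, 2.82 cm < r < 7.34 cm).
The shell at 7.34 cm lies outside the Gaussian surface, so Q_enc = -30 μC = -3.00e-5 C.
By Gauss's law, ∮E·dA = E·4πr² = Q_enc/ε₀.
E = |Q_enc|/(4πε₀r²) = (3.00×10^-5)/(4π·8.85×10^-12·(0.0458)²) = 1.29e8 N/C.

E ≈ 1.29×10^8 N/C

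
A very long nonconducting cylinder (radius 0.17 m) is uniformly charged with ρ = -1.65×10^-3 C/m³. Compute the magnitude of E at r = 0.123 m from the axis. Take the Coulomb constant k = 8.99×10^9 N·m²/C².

By cylindrical symmetry E is radial; use a coaxial Gaussian cylinder of radius 0.123 m and length L (r < R).
Charge inside radius r per length L is ρ·πr²·L, so λ_enc = ρπr² = -7.842e-5 C/m.
Applying ∮E·dA = Q_enc/ε₀ with the end caps contributing no flux:
E = 2k|λ_enc|/r = 2(8.99×10^9)(7.842×10^-5)/(0.123) = 1.15×10^7 N/C.

|E| ≈ 1.15×10^7 V/m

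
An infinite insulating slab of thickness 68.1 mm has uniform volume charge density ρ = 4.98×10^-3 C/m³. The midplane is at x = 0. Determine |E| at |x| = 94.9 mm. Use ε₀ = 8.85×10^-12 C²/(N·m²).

E = 1.92×10^7 N/C

The point |x| = 94.9 mm lies outside the slab (half-thickness 0.03405 m). A symmetric pillbox spanning the full slab encloses Q_enc = ρ·d·A.
Flux = 2EA ⇒ E = |ρ|d/(2ε₀), independent of distance outside.
E = (4.98×10^-3)(0.0681)/(2·8.85×10^-12) = 1.92×10^7 N/C.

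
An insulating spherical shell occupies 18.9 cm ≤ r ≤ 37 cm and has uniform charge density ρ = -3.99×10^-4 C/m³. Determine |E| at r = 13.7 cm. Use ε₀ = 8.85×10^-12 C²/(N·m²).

|E| = 0 N/C

Symmetry ⇒ E = E(r) r̂. Gaussian sphere of radius r = 13.7 cm (r < 18.9 cm, inside the empty cavity).
Q_enc = 0 (all charge lies at larger r); Gauss's law gives E = 0.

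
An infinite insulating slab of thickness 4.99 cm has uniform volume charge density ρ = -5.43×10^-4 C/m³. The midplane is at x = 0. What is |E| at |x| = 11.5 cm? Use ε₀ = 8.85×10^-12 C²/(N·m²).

|E| ≈ 1.53×10^6 N/C

The point |x| = 11.5 cm lies outside the slab (half-thickness 0.02495 m). A symmetric pillbox spanning the full slab encloses Q_enc = ρ·d·A.
Flux = 2EA ⇒ E = |ρ|d/(2ε₀), independent of distance outside.
E = (5.43e-4)(0.0499)/(2·8.85×10^-12) = 1.53×10^6 N/C.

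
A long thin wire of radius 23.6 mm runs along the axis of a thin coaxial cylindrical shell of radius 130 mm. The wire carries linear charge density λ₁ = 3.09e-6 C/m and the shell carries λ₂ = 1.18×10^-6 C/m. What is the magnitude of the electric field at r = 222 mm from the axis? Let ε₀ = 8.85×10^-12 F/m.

3.46×10^5 N/C

Choose a coaxial cylinder of radius r = 222 mm (arbitrary length L) as the Gaussian surface (r > 130 mm, enclosing both).
λ_enc = λ₁ + λ₂ = (3.09×10^-6) + (1.18×10^-6) = 4.27×10^-6 C/m.
Since E is radial and uniform over the curved surface, Φ = E·2πrL = Q_enc/ε₀ = λ_enc L/ε₀.
E = |λ_enc|/(2πε₀r) = (4.27e-6)/(2π·8.85×10^-12·0.222) = 3.46e5 N/C.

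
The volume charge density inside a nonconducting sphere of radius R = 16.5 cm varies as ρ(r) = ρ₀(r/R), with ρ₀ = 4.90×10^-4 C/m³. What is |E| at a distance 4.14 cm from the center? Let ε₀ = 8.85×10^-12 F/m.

1.44×10^5 V/m

By spherical symmetry E is radial; choose a Gaussian sphere of radius r = 4.14 cm (r < R).
Q_enc = ∫₀^r ρ(r')·4πr'² dr' = (4πρ₀/R) ∫₀^r r'^3 dr' = 4πρ₀ r^4/(4·R) = 2.741×10^-8 C.
Applying ∮E·dA = Q_enc/ε₀ with Φ = E(4πr²):
E = |Q_enc|/(4πε₀r²) = (2.741×10^-8)/(4π·8.85×10^-12·(0.0414)²) = 1.44e5 N/C.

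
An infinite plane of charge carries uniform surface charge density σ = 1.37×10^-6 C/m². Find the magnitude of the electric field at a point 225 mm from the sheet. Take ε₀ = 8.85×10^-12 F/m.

|E| = 7.74e4 N/C

Choose a cylindrical pillbox piercing the sheet, end faces (area A) parallel to it.
Only the two end caps contribute flux: Φ = 2EA. With Q_enc = σA, Gauss's law gives E = |σ|/(2ε₀).
E = |σ|/(2ε₀) = (1.37×10^-6)/(2·8.85×10^-12) = 7.74×10^4 N/C.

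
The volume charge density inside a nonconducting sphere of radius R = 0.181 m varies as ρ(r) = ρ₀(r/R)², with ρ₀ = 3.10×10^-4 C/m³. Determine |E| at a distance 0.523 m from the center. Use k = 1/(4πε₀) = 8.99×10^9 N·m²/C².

1.52e5 N/C

Take a concentric spherical Gaussian surface of radius r = 0.523 m (r > R, all charge enclosed).
Q_enc = 4π ∫₀^R ρ₀(r'/R)^2 r'² dr' = 4πρ₀R³/5 = 4.62×10^-6 C.
Since E is radial and uniform over the Gaussian sphere, Φ = E·4πr² = Q_enc/ε₀.
E = k|Q_enc|/r² = (8.99×10^9)(4.62e-6)/(0.523)² = 1.52e5 N/C.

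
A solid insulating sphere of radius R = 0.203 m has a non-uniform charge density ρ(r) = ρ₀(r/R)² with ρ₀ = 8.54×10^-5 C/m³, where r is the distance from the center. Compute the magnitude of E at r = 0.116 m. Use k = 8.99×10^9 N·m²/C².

7.31e4 N/C

Use a concentric Gaussian sphere at r = 0.116 m (r < R).
Q_enc = ∫₀^r ρ(r')·4πr'² dr' = (4πρ₀/R²) ∫₀^r r'^4 dr' = 4πρ₀ r^5/(5·R²) = 1.094×10^-7 C.
Applying ∮E·dA = Q_enc/ε₀ with Φ = E(4πr²):
E = k|Q_enc|/r² = (8.99×10^9)(1.094×10^-7)/(0.116)² = 7.31e4 N/C.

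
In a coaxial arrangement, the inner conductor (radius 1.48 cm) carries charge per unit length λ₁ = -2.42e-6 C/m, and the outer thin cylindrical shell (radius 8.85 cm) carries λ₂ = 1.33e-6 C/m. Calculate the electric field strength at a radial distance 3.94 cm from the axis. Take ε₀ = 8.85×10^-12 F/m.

Coaxial Gaussian cylinder, radius r = 3.94 cm, length L (between the conductors, 1.48 cm < r < 8.85 cm).
The shell at 8.85 cm lies outside the Gaussian surface, so λ_enc = λ₁ = -2.42×10^-6 C/m.
Applying ∮E·dA = Q_enc/ε₀ with the end caps contributing no flux:
E = |λ_enc|/(2πε₀r) = (2.42×10^-6)/(2π·8.85×10^-12·0.0394) = 1.10×10^6 N/C.

E = 1.10×10^6 N/C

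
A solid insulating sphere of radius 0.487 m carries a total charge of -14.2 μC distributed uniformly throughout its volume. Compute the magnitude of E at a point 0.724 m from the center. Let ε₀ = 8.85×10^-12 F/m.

Use a concentric Gaussian sphere at r = 0.724 m (r > R, so the entire charge is enclosed).
Q_enc = -14.2 μC = -1.42×10^-5 C.
Since E is radial and uniform over the Gaussian sphere, Φ = E·4πr² = Q_enc/ε₀.
E = |Q_enc|/(4πε₀r²) = (1.42×10^-5)/(4π·8.85×10^-12·(0.724)²) = 2.44×10^5 N/C.

2.44e5 N/C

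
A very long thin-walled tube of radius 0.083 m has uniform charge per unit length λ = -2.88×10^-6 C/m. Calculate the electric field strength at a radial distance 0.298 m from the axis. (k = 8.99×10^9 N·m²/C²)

E = 1.74e5 N/C

By cylindrical symmetry E is radial; use a coaxial Gaussian cylinder of radius 0.298 m and length L (r > 0.083 m).
The full line charge is enclosed: λ_enc = -2.88×10^-6 C/m.
Since E is radial and uniform over the curved surface, Φ = E·2πrL = Q_enc/ε₀ = λ_enc L/ε₀.
E = 2k|λ_enc|/r = 2(8.99×10^9)(2.88×10^-6)/(0.298) = 1.74e5 N/C.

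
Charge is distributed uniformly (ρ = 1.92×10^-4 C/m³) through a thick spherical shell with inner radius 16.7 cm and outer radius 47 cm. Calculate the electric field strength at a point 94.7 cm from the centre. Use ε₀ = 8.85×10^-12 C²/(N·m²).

|E| ≈ 8.00e5 V/m

By spherical symmetry E is radial; choose a Gaussian sphere of radius r = 94.7 cm (r > 47 cm, enclosing the whole shell).
Q_enc = ρ·(4π/3)(b³ − a³) = (1.92e-4)·(4π/3)·((0.47)³ − (0.167)³) = 7.975×10^-5 C.
By Gauss's law, ∮E·dA = E·4πr² = Q_enc/ε₀.
E = |Q_enc|/(4πε₀r²) = (7.975×10^-5)/(4π·8.85×10^-12·(0.947)²) = 8.00×10^5 N/C.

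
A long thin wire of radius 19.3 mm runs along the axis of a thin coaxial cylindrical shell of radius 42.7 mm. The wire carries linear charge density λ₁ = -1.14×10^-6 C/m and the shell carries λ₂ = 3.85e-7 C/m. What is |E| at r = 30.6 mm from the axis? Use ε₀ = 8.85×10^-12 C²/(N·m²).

Choose a coaxial cylinder of radius r = 30.6 mm (arbitrary length L) as the Gaussian surface (between the conductors, 19.3 mm < r < 42.7 mm).
Only the inner wire is enclosed; the outer shell contributes nothing inside itself. λ_enc = λ₁ = -1.14×10^-6 C/m.
Gauss's law: E·2πrL = λ_enc L/ε₀.
E = |λ_enc|/(2πε₀r) = (1.14×10^-6)/(2π·8.85×10^-12·0.0306) = 6.70×10^5 N/C.

|E| = 6.70e5 V/m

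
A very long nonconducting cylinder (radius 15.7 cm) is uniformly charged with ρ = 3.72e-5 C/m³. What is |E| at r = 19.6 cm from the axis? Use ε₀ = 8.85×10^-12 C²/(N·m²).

|E| = 2.64×10^5 N/C

By cylindrical symmetry E is radial; use a coaxial Gaussian cylinder of radius 19.6 cm and length L (r > 15.7 cm, full cross-section enclosed).
λ_enc = ρ·πR² = (3.72e-5)π(0.157)² = 2.881×10^-6 C/m.
Gauss's law: E·2πrL = λ_enc L/ε₀.
E = |λ_enc|/(2πε₀r) = (2.881×10^-6)/(2π·8.85×10^-12·0.196) = 2.64×10^5 N/C.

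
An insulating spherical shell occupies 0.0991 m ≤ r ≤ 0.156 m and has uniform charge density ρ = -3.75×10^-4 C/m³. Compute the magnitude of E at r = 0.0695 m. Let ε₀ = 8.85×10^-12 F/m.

E = 0 (no enclosed charge)

Use a concentric Gaussian sphere at r = 0.0695 m (r < 0.0991 m, inside the empty cavity).
No charge is enclosed, so by Gauss's law E·4πr² = 0 ⇒ E = 0.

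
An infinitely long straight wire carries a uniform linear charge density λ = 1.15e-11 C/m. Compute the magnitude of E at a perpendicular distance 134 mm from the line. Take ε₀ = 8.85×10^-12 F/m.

Choose a coaxial cylinder of radius r = 134 mm (arbitrary length L) as the Gaussian surface.
Q_enc = λL, so λ_enc = 1.15×10^-11 C/m.
Since E is radial and uniform over the curved surface, Φ = E·2πrL = Q_enc/ε₀ = λ_enc L/ε₀.
E = |λ_enc|/(2πε₀r) = (1.15e-11)/(2π·8.85×10^-12·0.134) = 1.54 N/C.

1.54 V/m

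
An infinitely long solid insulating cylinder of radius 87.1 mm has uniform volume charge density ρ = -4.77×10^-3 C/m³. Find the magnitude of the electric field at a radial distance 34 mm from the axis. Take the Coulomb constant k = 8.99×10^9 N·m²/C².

Take a coaxial cylindrical Gaussian surface of radius r = 34 mm and length L (r < R).
Charge inside radius r per length L is ρ·πr²·L, so λ_enc = ρπr² = -1.732×10^-5 C/m.
Since E is radial and uniform over the curved surface, Φ = E·2πrL = Q_enc/ε₀ = λ_enc L/ε₀.
E = 2k|λ_enc|/r = 2(8.99×10^9)(1.732×10^-5)/(0.034) = 9.16e6 N/C.

E ≈ 9.16×10^6 N/C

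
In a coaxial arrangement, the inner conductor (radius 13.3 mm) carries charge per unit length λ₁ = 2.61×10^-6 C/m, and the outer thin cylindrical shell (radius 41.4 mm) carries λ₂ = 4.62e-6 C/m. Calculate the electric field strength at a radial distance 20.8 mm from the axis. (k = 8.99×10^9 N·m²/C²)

Take a coaxial cylindrical Gaussian surface of radius r = 20.8 mm and length L (between the conductors, 13.3 mm < r < 41.4 mm).
Only the inner wire is enclosed; the outer shell contributes nothing inside itself. λ_enc = λ₁ = 2.61e-6 C/m.
By Gauss's law (flux through the curved wall only), E·2πrL = λ_enc L/ε₀.
E = 2k|λ_enc|/r = 2(8.99×10^9)(2.61×10^-6)/(0.0208) = 2.26×10^6 N/C.

E = 2.26×10^6 N/C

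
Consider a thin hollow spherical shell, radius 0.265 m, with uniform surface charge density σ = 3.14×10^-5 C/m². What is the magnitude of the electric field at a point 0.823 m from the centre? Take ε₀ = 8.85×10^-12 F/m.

|E| ≈ 3.68×10^5 N/C

Symmetry ⇒ E = E(r) r̂. Gaussian sphere of radius r = 0.823 m (r > 0.265 m).
The entire shell is enclosed: Q_enc = σ·4πR² = (3.14×10^-5)·4π·(0.265)² = 2.771×10^-5 C.
Since E is radial and uniform over the Gaussian sphere, Φ = E·4πr² = Q_enc/ε₀.
E = |Q_enc|/(4πε₀r²) = (2.771×10^-5)/(4π·8.85×10^-12·(0.823)²) = 3.68e5 N/C.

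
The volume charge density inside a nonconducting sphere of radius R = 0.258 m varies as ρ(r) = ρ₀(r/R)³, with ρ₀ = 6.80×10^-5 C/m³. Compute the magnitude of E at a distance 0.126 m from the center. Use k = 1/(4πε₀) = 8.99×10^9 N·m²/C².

Symmetry ⇒ E = E(r) r̂. Gaussian sphere of radius r = 0.126 m (r < R).
Integrate the density: Q_enc = 4π ∫₀^r ρ₀(r'/R)^3 r'² dr' = 4πρ₀ r^6/(6·R³) = 3.318×10^-8 C.
By Gauss's law, ∮E·dA = E·4πr² = Q_enc/ε₀.
E = k|Q_enc|/r² = (8.99×10^9)(3.318×10^-8)/(0.126)² = 1.88e4 N/C.

E ≈ 1.88×10^4 V/m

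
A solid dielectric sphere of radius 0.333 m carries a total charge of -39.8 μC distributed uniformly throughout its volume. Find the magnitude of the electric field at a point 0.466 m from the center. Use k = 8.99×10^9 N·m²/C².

By spherical symmetry E is radial; choose a Gaussian sphere of radius r = 0.466 m (r > R, so the entire charge is enclosed).
Q_enc = -39.8 μC = -3.98×10^-5 C.
Applying ∮E·dA = Q_enc/ε₀ with Φ = E(4πr²):
E = k|Q_enc|/r² = (8.99×10^9)(3.98×10^-5)/(0.466)² = 1.65e6 N/C.

E = 1.65e6 V/m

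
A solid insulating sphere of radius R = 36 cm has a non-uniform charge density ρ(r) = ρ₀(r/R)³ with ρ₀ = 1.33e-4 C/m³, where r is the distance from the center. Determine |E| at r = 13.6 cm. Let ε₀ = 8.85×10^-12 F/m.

E ≈ 1.84×10^4 V/m

Take a concentric spherical Gaussian surface of radius r = 13.6 cm (r < R).
Q_enc = ∫₀^r ρ(r')·4πr'² dr' = (4πρ₀/R³) ∫₀^r r'^5 dr' = 4πρ₀ r^6/(6·R³) = 3.778×10^-8 C.
Gauss's law: E·4πr² = Q_enc/ε₀.
E = |Q_enc|/(4πε₀r²) = (3.778e-8)/(4π·8.85×10^-12·(0.136)²) = 1.84×10^4 N/C.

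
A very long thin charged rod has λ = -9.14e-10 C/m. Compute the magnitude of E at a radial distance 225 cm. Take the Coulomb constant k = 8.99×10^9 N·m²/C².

|E| ≈ 7.3 N/C

Choose a coaxial cylinder of radius r = 225 cm (arbitrary length L) as the Gaussian surface.
Q_enc = λL, so λ_enc = -9.14×10^-10 C/m.
Gauss's law: E·2πrL = λ_enc L/ε₀.
E = 2k|λ_enc|/r = 2(8.99×10^9)(9.14×10^-10)/(2.25) = 7.3 N/C.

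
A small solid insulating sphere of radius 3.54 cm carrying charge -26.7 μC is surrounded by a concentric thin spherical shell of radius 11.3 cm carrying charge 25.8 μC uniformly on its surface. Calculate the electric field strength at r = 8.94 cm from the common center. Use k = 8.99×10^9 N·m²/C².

|E| ≈ 3.00×10^7 N/C

Symmetry ⇒ E = E(r) r̂. Gaussian sphere of radius r = 8.94 cm (between the bodies, 3.54 cm < r < 11.3 cm).
The shell at 11.3 cm lies outside the Gaussian surface, so Q_enc = -26.7 μC = -2.67×10^-5 C.
By Gauss's law, ∮E·dA = E·4πr² = Q_enc/ε₀.
E = k|Q_enc|/r² = (8.99×10^9)(2.67e-5)/(0.0894)² = 3.00e7 N/C.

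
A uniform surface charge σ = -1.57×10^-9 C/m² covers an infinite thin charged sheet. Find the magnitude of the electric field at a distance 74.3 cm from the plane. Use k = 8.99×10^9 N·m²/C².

|E| ≈ 88.7 N/C

The symmetry is planar: E is normal to the sheet and the same magnitude on both sides. Take a pillbox straddling the sheet with end-cap area A.
Flux Φ = 2EA and Q_enc = σA, so 2EA = σA/ε₀ ⇒ E = |σ|/(2ε₀), independent of distance.
E = 2πk|σ| = 2π(8.99×10^9)(1.57×10^-9) = 88.7 N/C.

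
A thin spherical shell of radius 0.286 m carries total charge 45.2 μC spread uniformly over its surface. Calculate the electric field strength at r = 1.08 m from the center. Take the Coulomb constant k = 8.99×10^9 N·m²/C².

Use a concentric Gaussian sphere at r = 1.08 m (r > 0.286 m).
The entire shell is enclosed: Q_enc = 4.52e-5 C.
Applying ∮E·dA = Q_enc/ε₀ with Φ = E(4πr²):
E = k|Q_enc|/r² = (8.99×10^9)(4.52e-5)/(1.08)² = 3.48×10^5 N/C.

|E| ≈ 3.48e5 N/C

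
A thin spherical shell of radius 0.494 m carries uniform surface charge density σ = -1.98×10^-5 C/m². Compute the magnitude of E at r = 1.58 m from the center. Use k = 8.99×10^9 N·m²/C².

|E| ≈ 2.19×10^5 V/m

Symmetry ⇒ E = E(r) r̂. Gaussian sphere of radius r = 1.58 m (r > 0.494 m).
The entire shell is enclosed: Q_enc = σ·4πR² = (-1.98e-5)·4π·(0.494)² = -6.072e-5 C.
Applying ∮E·dA = Q_enc/ε₀ with Φ = E(4πr²):
E = k|Q_enc|/r² = (8.99×10^9)(6.072e-5)/(1.58)² = 2.19×10^5 N/C.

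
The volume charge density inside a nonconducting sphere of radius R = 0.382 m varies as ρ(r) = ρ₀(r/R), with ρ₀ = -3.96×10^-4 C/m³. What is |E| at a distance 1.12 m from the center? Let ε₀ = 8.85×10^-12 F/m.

Take a concentric spherical Gaussian surface of radius r = 1.12 m (r > R, all charge enclosed).
Q_enc = 4π ∫₀^R ρ₀(r'/R)^1 r'² dr' = 4πρ₀R³/4 = -6.935e-5 C.
Since E is radial and uniform over the Gaussian sphere, Φ = E·4πr² = Q_enc/ε₀.
E = |Q_enc|/(4πε₀r²) = (6.935×10^-5)/(4π·8.85×10^-12·(1.12)²) = 4.97×10^5 N/C.

|E| ≈ 4.97×10^5 V/m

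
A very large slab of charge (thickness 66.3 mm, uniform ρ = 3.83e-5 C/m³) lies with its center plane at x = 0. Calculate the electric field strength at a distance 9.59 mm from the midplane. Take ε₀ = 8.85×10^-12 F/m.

By symmetry E is perpendicular to the slab. A Gaussian pillbox from −9.59 mm to +9.59 mm (face area A) lies entirely within the slab.
Q_enc = ρ·(2x)·A and flux = 2EA, so 2EA = 2ρxA/ε₀ ⇒ E = |ρ|x/ε₀.
E = (3.83×10^-5)(0.00959)/(8.85×10^-12) = 4.15×10^4 N/C.

|E| = 4.15×10^4 V/m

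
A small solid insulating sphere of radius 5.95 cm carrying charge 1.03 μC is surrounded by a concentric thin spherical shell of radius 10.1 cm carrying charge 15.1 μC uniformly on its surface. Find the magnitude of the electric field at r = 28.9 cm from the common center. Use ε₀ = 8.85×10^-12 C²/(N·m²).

|E| = 1.74×10^6 V/m

Use a concentric Gaussian sphere at r = 28.9 cm (r > 10.1 cm, enclosing both).
Q_enc = (1.03 μC) + (15.1 μC) = 1.613×10^-5 C.
Applying ∮E·dA = Q_enc/ε₀ with Φ = E(4πr²):
E = |Q_enc|/(4πε₀r²) = (1.613e-5)/(4π·8.85×10^-12·(0.289)²) = 1.74e6 N/C.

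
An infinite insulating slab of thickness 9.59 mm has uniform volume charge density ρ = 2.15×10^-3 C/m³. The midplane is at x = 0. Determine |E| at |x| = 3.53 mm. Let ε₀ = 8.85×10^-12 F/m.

|E| ≈ 8.58×10^5 N/C

By symmetry E is perpendicular to the slab. A Gaussian pillbox from −3.53 mm to +3.53 mm (face area A) lies entirely within the slab.
Q_enc = ρ·(2x)·A and flux = 2EA, so 2EA = 2ρxA/ε₀ ⇒ E = |ρ|x/ε₀.
E = (2.15e-3)(0.00353)/(8.85×10^-12) = 8.58×10^5 N/C.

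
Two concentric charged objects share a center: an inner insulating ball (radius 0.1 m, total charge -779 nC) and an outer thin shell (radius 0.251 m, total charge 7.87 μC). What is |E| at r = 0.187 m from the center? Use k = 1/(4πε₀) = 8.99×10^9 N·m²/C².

Use a concentric Gaussian sphere at r = 0.187 m (between the bodies, 0.1 m < r < 0.251 m).
The shell at 0.251 m lies outside the Gaussian surface, so Q_enc = -779 nC = -7.79×10^-7 C.
Applying ∮E·dA = Q_enc/ε₀ with Φ = E(4πr²):
E = k|Q_enc|/r² = (8.99×10^9)(7.79e-7)/(0.187)² = 2.00e5 N/C.

|E| ≈ 2.00×10^5 V/m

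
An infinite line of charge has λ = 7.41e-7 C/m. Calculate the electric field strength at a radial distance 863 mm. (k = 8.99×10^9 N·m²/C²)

|E| ≈ 1.54×10^4 N/C

Coaxial Gaussian cylinder, radius r = 863 mm, length L.
Q_enc = λL, so λ_enc = 7.41×10^-7 C/m.
By Gauss's law (flux through the curved wall only), E·2πrL = λ_enc L/ε₀.
E = 2k|λ_enc|/r = 2(8.99×10^9)(7.41e-7)/(0.863) = 1.54×10^4 N/C.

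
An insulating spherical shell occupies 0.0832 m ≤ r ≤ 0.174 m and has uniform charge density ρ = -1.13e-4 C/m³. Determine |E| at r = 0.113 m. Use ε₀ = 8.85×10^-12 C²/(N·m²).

2.89e5 N/C

Use a concentric Gaussian sphere at r = 0.113 m (within the shell material, 0.0832 m < r < 0.174 m).
Only the shell between 0.0832 m and r is enclosed: Q_enc = ρ·(4π/3)(r³ − a³) = (-1.13×10^-4)·(4π/3)·((0.113)³ − (0.0832)³) = -4.104×10^-7 C.
Since E is radial and uniform over the Gaussian sphere, Φ = E·4πr² = Q_enc/ε₀.
E = |Q_enc|/(4πε₀r²) = (4.104e-7)/(4π·8.85×10^-12·(0.113)²) = 2.89×10^5 N/C.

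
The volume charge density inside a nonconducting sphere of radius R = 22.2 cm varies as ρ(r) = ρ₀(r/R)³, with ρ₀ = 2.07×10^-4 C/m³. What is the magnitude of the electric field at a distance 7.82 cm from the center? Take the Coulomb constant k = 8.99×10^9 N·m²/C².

Use a concentric Gaussian sphere at r = 7.82 cm (r < R).
Integrate the density: Q_enc = 4π ∫₀^r ρ₀(r'/R)^3 r'² dr' = 4πρ₀ r^6/(6·R³) = 9.062e-9 C.
By Gauss's law, ∮E·dA = E·4πr² = Q_enc/ε₀.
E = k|Q_enc|/r² = (8.99×10^9)(9.062e-9)/(0.0782)² = 1.33e4 N/C.

|E| ≈ 1.33×10^4 N/C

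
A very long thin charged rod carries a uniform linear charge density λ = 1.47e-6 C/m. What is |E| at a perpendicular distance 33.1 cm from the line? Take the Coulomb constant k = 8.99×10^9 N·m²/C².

Coaxial Gaussian cylinder, radius r = 33.1 cm, length L.
Q_enc = λL, so λ_enc = 1.47×10^-6 C/m.
Gauss's law: E·2πrL = λ_enc L/ε₀.
E = 2k|λ_enc|/r = 2(8.99×10^9)(1.47×10^-6)/(0.331) = 7.99×10^4 N/C.

|E| = 7.99×10^4 N/C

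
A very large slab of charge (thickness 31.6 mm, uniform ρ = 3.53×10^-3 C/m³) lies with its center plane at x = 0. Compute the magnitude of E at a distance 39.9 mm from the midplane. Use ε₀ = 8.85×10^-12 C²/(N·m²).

|E| = 6.30×10^6 N/C

The point |x| = 39.9 mm lies outside the slab (half-thickness 0.0158 m). A symmetric pillbox spanning the full slab encloses Q_enc = ρ·d·A.
Flux = 2EA ⇒ E = |ρ|d/(2ε₀), independent of distance outside.
E = (3.53×10^-3)(0.0316)/(2·8.85×10^-12) = 6.30e6 N/C.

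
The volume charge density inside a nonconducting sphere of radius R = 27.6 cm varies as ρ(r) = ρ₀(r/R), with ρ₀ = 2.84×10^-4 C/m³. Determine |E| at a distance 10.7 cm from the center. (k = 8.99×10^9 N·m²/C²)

By spherical symmetry E is radial; choose a Gaussian sphere of radius r = 10.7 cm (r < R).
Q_enc = ∫₀^r ρ(r')·4πr'² dr' = (4πρ₀/R) ∫₀^r r'^3 dr' = 4πρ₀ r^4/(4·R) = 4.237×10^-7 C.
Applying ∮E·dA = Q_enc/ε₀ with Φ = E(4πr²):
E = k|Q_enc|/r² = (8.99×10^9)(4.237×10^-7)/(0.107)² = 3.33×10^5 N/C.

E = 3.33×10^5 N/C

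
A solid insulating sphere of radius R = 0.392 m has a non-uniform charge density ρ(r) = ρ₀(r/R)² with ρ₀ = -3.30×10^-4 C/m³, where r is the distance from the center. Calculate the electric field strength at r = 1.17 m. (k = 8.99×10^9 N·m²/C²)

|E| = 3.28×10^5 N/C

Symmetry ⇒ E = E(r) r̂. Gaussian sphere of radius r = 1.17 m (r > R, all charge enclosed).
Q_enc = 4π ∫₀^R ρ₀(r'/R)^2 r'² dr' = 4πρ₀R³/5 = -4.996×10^-5 C.
Gauss's law: E·4πr² = Q_enc/ε₀.
E = k|Q_enc|/r² = (8.99×10^9)(4.996×10^-5)/(1.17)² = 3.28×10^5 N/C.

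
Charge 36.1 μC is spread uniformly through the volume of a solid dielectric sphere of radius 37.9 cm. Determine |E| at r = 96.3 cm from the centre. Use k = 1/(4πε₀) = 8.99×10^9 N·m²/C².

Use a concentric Gaussian sphere at r = 96.3 cm (r > R, so the entire charge is enclosed).
Q_enc = 36.1 μC = 3.61×10^-5 C.
By Gauss's law, ∮E·dA = E·4πr² = Q_enc/ε₀.
E = k|Q_enc|/r² = (8.99×10^9)(3.61×10^-5)/(0.963)² = 3.50×10^5 N/C.

|E| ≈ 3.50×10^5 N/C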